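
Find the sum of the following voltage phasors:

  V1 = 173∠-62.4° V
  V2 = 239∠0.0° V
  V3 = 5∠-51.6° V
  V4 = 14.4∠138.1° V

Step 1 — Convert each phasor to rectangular form:
  V1 = 173·(cos(-62.4°) + j·sin(-62.4°)) = 80.15 - j153.3 V
  V2 = 239·(cos(0.0°) + j·sin(0.0°)) = 239 V
  V3 = 5·(cos(-51.6°) + j·sin(-51.6°)) = 3.106 - j3.918 V
  V4 = 14.4·(cos(138.1°) + j·sin(138.1°)) = -10.72 + j9.617 V
Step 2 — Sum components: V_total = 311.5 - j147.6 V.
Step 3 — Convert to polar: |V_total| = 344.7 V, ∠V_total = -25.4°.

V_total = 344.7∠-25.4° V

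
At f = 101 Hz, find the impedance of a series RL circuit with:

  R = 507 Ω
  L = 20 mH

Step 1 — Angular frequency: ω = 2π·f = 2π·101 = 634.6 rad/s.
Step 2 — Component impedances:
  R: Z = R = 507 Ω
  L: Z = jωL = j·634.6·0.02 = 0 + j12.69 Ω
Step 3 — Series combination: Z_total = R + L = 507 + j12.69 Ω = 507.2∠1.4° Ω.

Z = 507 + j12.69 Ω = 507.2∠1.4° Ω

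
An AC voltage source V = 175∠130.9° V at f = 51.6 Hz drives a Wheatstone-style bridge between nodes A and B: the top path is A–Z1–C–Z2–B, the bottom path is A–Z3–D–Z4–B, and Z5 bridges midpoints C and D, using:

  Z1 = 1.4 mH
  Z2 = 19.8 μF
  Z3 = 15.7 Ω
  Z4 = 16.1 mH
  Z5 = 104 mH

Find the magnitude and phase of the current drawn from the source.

Step 1 — Angular frequency: ω = 2π·f = 2π·51.6 = 324.2 rad/s.
Step 2 — Component impedances:
  Z1: Z = jωL = j·324.2·0.0014 = 0 + j0.4539 Ω
  Z2: Z = 1/(jωC) = -j/(ω·C) = 0 - j155.8 Ω
  Z3: Z = R = 15.7 Ω
  Z4: Z = jωL = j·324.2·0.0161 = 0 + j5.22 Ω
  Z5: Z = jωL = j·324.2·0.104 = 0 + j33.72 Ω
Step 3 — Bridge requires nodal analysis (the Z5 bridge couples midpoints C and D, so the two paths cannot be reduced to a simple series/parallel combination). Setting node B to ground and injecting 1 A at node A, the 3-node admittance system at A, C, D solves to V_A = Z_AB = 14.89 + j10.73 Ω = 18.35∠35.8° Ω.
Step 4 — Source phasor: V = 175∠130.9° V = -114.6 + j132.3 V.
Step 5 — Ohm's law: I = V / Z_total = (-114.6 + j132.3) / (14.89 + j10.73) = -0.8533 + j9.497 A.
Step 6 — Convert to polar: |I| = 9.535 A, ∠I = 95.1°.

I = 9.535∠95.1° A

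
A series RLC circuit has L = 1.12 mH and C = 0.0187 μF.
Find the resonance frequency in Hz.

Step 1 — Resonance condition Im(Z)=0 gives ω₀ = 1/√(LC).
Step 2 — ω₀ = 1/√(0.00112·1.87e-08) = 2.185e+05 rad/s.
Step 3 — f₀ = ω₀/(2π) = 3.478e+04 Hz.

f₀ = 3.478e+04 Hz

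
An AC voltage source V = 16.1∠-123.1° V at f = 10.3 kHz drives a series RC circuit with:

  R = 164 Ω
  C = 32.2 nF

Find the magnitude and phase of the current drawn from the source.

Step 1 — Angular frequency: ω = 2π·f = 2π·1.03e+04 = 6.472e+04 rad/s.
Step 2 — Component impedances:
  R: Z = R = 164 Ω
  C: Z = 1/(jωC) = -j/(ω·C) = 0 - j479.9 Ω
Step 3 — Series combination: Z_total = R + C = 164 - j479.9 Ω = 507.1∠-71.1° Ω.
Step 4 — Source phasor: V = 16.1∠-123.1° V = -8.792 - j13.49 V.
Step 5 — Ohm's law: I = V / Z_total = (-8.792 - j13.49) / (164 - j479.9) = 0.01956 - j0.02501 A.
Step 6 — Convert to polar: |I| = 0.03175 A, ∠I = -52.0°.

I = 0.03175∠-52.0° A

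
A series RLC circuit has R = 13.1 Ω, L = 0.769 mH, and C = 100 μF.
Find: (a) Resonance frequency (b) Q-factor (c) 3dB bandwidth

Step 1 — Resonance: ω₀ = 1/√(LC) = 1/√(0.000769·0.0001) = 3606 rad/s.
Step 2 — f₀ = ω₀/(2π) = 573.9 Hz.
Step 3 — Series Q: Q = ω₀L/R = 3606·0.000769/13.1 = 0.2117.
Step 4 — Bandwidth: Δω = ω₀/Q = 1.704e+04 rad/s; BW = Δω/(2π) = 2711 Hz.

(a) f₀ = 573.9 Hz  (b) Q = 0.2117  (c) BW = 2711 Hz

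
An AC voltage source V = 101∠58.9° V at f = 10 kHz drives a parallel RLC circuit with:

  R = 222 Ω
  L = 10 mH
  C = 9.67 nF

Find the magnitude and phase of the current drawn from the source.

Step 1 — Angular frequency: ω = 2π·f = 2π·1e+04 = 6.283e+04 rad/s.
Step 2 — Component impedances:
  R: Z = R = 222 Ω
  L: Z = jωL = j·6.283e+04·0.01 = 0 + j628.3 Ω
  C: Z = 1/(jωC) = -j/(ω·C) = 0 - j1646 Ω
Step 3 — Parallel combination: 1/Z_total = 1/R + 1/L + 1/C; Z_total = 211.9 + j46.29 Ω = 216.9∠12.3° Ω.
Step 4 — Source phasor: V = 101∠58.9° V = 52.17 + j86.48 V.
Step 5 — Ohm's law: I = V / Z_total = (52.17 + j86.48) / (211.9 + j46.29) = 0.3201 + j0.3382 A.
Step 6 — Convert to polar: |I| = 0.4657 A, ∠I = 46.6°.

I = 0.4657∠46.6° A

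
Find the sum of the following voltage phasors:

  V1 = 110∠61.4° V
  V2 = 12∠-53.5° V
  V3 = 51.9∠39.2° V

Step 1 — Convert each phasor to rectangular form:
  V1 = 110·(cos(61.4°) + j·sin(61.4°)) = 52.66 + j96.58 V
  V2 = 12·(cos(-53.5°) + j·sin(-53.5°)) = 7.138 - j9.646 V
  V3 = 51.9·(cos(39.2°) + j·sin(39.2°)) = 40.22 + j32.8 V
Step 2 — Sum components: V_total = 100 + j119.7 V.
Step 3 — Convert to polar: |V_total| = 156 V, ∠V_total = 50.1°.

V_total = 156∠50.1° V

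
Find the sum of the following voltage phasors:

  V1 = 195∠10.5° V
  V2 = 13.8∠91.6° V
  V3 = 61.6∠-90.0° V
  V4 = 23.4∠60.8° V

Step 1 — Convert each phasor to rectangular form:
  V1 = 195·(cos(10.5°) + j·sin(10.5°)) = 191.7 + j35.54 V
  V2 = 13.8·(cos(91.6°) + j·sin(91.6°)) = -0.3853 + j13.79 V
  V3 = 61.6·(cos(-90.0°) + j·sin(-90.0°)) = 0 - j61.6 V
  V4 = 23.4·(cos(60.8°) + j·sin(60.8°)) = 11.42 + j20.43 V
Step 2 — Sum components: V_total = 202.8 + j8.157 V.
Step 3 — Convert to polar: |V_total| = 202.9 V, ∠V_total = 2.3°.

V_total = 202.9∠2.3° V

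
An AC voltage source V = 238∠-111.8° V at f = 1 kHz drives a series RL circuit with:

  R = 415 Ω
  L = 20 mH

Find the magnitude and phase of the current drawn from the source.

Step 1 — Angular frequency: ω = 2π·f = 2π·1000 = 6283 rad/s.
Step 2 — Component impedances:
  R: Z = R = 415 Ω
  L: Z = jωL = j·6283·0.02 = 0 + j125.7 Ω
Step 3 — Series combination: Z_total = R + L = 415 + j125.7 Ω = 433.6∠16.8° Ω.
Step 4 — Source phasor: V = 238∠-111.8° V = -88.39 - j221 V.
Step 5 — Ohm's law: I = V / Z_total = (-88.39 - j221) / (415 + j125.7) = -0.3428 - j0.4287 A.
Step 6 — Convert to polar: |I| = 0.5489 A, ∠I = -128.6°.

I = 0.5489∠-128.6° A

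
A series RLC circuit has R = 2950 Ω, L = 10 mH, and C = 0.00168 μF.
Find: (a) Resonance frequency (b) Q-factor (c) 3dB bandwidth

Step 1 — Resonance: ω₀ = 1/√(LC) = 1/√(0.01·1.68e-09) = 2.44e+05 rad/s.
Step 2 — f₀ = ω₀/(2π) = 3.883e+04 Hz.
Step 3 — Series Q: Q = ω₀L/R = 2.44e+05·0.01/2950 = 0.827.
Step 4 — Bandwidth: Δω = ω₀/Q = 2.95e+05 rad/s; BW = Δω/(2π) = 4.695e+04 Hz.

(a) f₀ = 3.883e+04 Hz  (b) Q = 0.827  (c) BW = 4.695e+04 Hz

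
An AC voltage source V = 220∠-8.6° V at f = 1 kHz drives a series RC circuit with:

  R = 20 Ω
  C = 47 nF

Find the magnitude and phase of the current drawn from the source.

Step 1 — Angular frequency: ω = 2π·f = 2π·1000 = 6283 rad/s.
Step 2 — Component impedances:
  R: Z = R = 20 Ω
  C: Z = 1/(jωC) = -j/(ω·C) = 0 - j3386 Ω
Step 3 — Series combination: Z_total = R + C = 20 - j3386 Ω = 3386∠-89.7° Ω.
Step 4 — Source phasor: V = 220∠-8.6° V = 217.5 - j32.9 V.
Step 5 — Ohm's law: I = V / Z_total = (217.5 - j32.9) / (20 - j3386) = 0.01009 + j0.06418 A.
Step 6 — Convert to polar: |I| = 0.06497 A, ∠I = 81.1°.

I = 0.06497∠81.1° A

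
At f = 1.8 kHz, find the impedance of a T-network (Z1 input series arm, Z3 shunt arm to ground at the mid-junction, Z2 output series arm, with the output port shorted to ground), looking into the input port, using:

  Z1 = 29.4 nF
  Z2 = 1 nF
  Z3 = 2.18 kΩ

Step 1 — Angular frequency: ω = 2π·f = 2π·1800 = 1.131e+04 rad/s.
Step 2 — Component impedances:
  Z1: Z = 1/(jωC) = -j/(ω·C) = 0 - j3007 Ω
  Z2: Z = 1/(jωC) = -j/(ω·C) = 0 - j8.842e+04 Ω
  Z3: Z = R = 2180 Ω
Step 3 — With the output port shorted to ground, the output series arm Z2 runs from the junction to ground; the shunt arm Z3 also runs from the junction to ground. They appear in parallel: Z3 || Z2 = 2179 - j53.72 Ω.
Step 4 — Series with input arm Z1: Z_in = Z1 + (Z3 || Z2) = 2179 - j3061 Ω = 3757∠-54.6° Ω.

Z = 2179 - j3061 Ω = 3757∠-54.6° Ω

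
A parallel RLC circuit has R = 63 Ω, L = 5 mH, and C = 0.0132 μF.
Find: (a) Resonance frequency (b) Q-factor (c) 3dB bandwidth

Step 1 — Resonance: ω₀ = 1/√(LC) = 1/√(0.005·1.32e-08) = 1.231e+05 rad/s.
Step 2 — f₀ = ω₀/(2π) = 1.959e+04 Hz.
Step 3 — Parallel Q: Q = R/(ω₀L) = 63/(1.231e+05·0.005) = 0.1024.
Step 4 — Bandwidth: Δω = ω₀/Q = 1.203e+06 rad/s; BW = Δω/(2π) = 1.914e+05 Hz.

(a) f₀ = 1.959e+04 Hz  (b) Q = 0.1024  (c) BW = 1.914e+05 Hz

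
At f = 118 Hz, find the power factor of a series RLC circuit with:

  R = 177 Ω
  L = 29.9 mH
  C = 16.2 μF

Step 1 — Angular frequency: ω = 2π·f = 2π·118 = 741.4 rad/s.
Step 2 — Component impedances:
  R: Z = R = 177 Ω
  L: Z = jωL = j·741.4·0.0299 = 0 + j22.17 Ω
  C: Z = 1/(jωC) = -j/(ω·C) = 0 - j83.26 Ω
Step 3 — Series combination: Z_total = R + L + C = 177 - j61.09 Ω = 187.2∠-19.0° Ω.
Step 4 — Power factor: PF = cos(φ) = Re(Z)/|Z| = 177/187.25 = 0.9453.
Step 5 — Type: Im(Z) = -61.09 ⇒ leading (phase φ = -19.0°).

PF = 0.9453 (leading, φ = -19.0°)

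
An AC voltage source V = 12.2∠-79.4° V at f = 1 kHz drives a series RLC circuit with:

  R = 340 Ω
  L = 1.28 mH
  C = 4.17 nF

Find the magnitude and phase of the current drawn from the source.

Step 1 — Angular frequency: ω = 2π·f = 2π·1000 = 6283 rad/s.
Step 2 — Component impedances:
  R: Z = R = 340 Ω
  L: Z = jωL = j·6283·0.00128 = 0 + j8.042 Ω
  C: Z = 1/(jωC) = -j/(ω·C) = 0 - j3.817e+04 Ω
Step 3 — Series combination: Z_total = R + L + C = 340 - j3.816e+04 Ω = 3.816e+04∠-89.5° Ω.
Step 4 — Source phasor: V = 12.2∠-79.4° V = 2.244 - j11.99 V.
Step 5 — Ohm's law: I = V / Z_total = (2.244 - j11.99) / (340 - j3.816e+04) = 0.0003148 + j5.601e-05 A.
Step 6 — Convert to polar: |I| = 0.0003197 A, ∠I = 10.1°.

I = 0.0003197∠10.1° A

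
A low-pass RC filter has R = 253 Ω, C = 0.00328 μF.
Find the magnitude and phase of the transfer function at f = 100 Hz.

Step 1 — Angular frequency: ω = 2π·100 = 628.3 rad/s.
Step 2 — Transfer function: H(jω) = 1/(1 + jωRC).
Step 3 — Denominator: 1 + jωRC = 1 + j·628.3·253·3.28e-09 = 1 + j0.0005214.
Step 4 — H = 1 - j0.0005214.
Step 5 — Magnitude: |H| = 1 (-0.0 dB); phase: φ = -0.0°.

|H| = 1 (-0.0 dB), φ = -0.0°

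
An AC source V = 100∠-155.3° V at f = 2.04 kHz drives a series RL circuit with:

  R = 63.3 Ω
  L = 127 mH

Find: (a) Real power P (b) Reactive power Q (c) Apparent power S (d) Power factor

Step 1 — Angular frequency: ω = 2π·f = 2π·2040 = 1.282e+04 rad/s.
Step 2 — Component impedances:
  R: Z = R = 63.3 Ω
  L: Z = jωL = j·1.282e+04·0.127 = 0 + j1628 Ω
Step 3 — Series combination: Z_total = R + L = 63.3 + j1628 Ω = 1629∠87.8° Ω.
Step 4 — Source phasor: V = 100∠-155.3° V = -90.85 - j41.79 V.
Step 5 — Current: I = V / Z = -0.0278 + j0.05473 A = 0.06138∠116.9° A.
Step 6 — Complex power: S = V·I* = 0.2385 + j6.134 VA.
Step 7 — Real power: P = Re(S) = 0.2385 W.
Step 8 — Reactive power: Q = Im(S) = 6.134 VAR.
Step 9 — Apparent power: |S| = 6.138 VA.
Step 10 — Power factor: PF = P/|S| = 0.03886 (lagging).

(a) P = 0.2385 W  (b) Q = 6.134 VAR  (c) S = 6.138 VA  (d) PF = 0.03886 (lagging)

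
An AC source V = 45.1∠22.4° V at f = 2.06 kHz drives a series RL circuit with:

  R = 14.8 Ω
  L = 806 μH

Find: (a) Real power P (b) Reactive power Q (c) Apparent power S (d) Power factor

Step 1 — Angular frequency: ω = 2π·f = 2π·2060 = 1.294e+04 rad/s.
Step 2 — Component impedances:
  R: Z = R = 14.8 Ω
  L: Z = jωL = j·1.294e+04·0.000806 = 0 + j10.43 Ω
Step 3 — Series combination: Z_total = R + L = 14.8 + j10.43 Ω = 18.11∠35.2° Ω.
Step 4 — Source phasor: V = 45.1∠22.4° V = 41.7 + j17.19 V.
Step 5 — Current: I = V / Z = 2.429 - j0.5509 A = 2.491∠-12.8° A.
Step 6 — Complex power: S = V·I* = 91.81 + j64.72 VA.
Step 7 — Real power: P = Re(S) = 91.81 W.
Step 8 — Reactive power: Q = Im(S) = 64.72 VAR.
Step 9 — Apparent power: |S| = 112.3 VA.
Step 10 — Power factor: PF = P/|S| = 0.8174 (lagging).

(a) P = 91.81 W  (b) Q = 64.72 VAR  (c) S = 112.3 VA  (d) PF = 0.8174 (lagging)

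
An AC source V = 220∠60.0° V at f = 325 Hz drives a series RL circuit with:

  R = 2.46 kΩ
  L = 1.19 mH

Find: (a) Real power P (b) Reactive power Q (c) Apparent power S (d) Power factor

Step 1 — Angular frequency: ω = 2π·f = 2π·325 = 2042 rad/s.
Step 2 — Component impedances:
  R: Z = R = 2460 Ω
  L: Z = jωL = j·2042·0.00119 = 0 + j2.43 Ω
Step 3 — Series combination: Z_total = R + L = 2460 + j2.43 Ω = 2460∠0.1° Ω.
Step 4 — Source phasor: V = 220∠60.0° V = 110 + j190.5 V.
Step 5 — Current: I = V / Z = 0.04479 + j0.07741 A = 0.08943∠59.9° A.
Step 6 — Complex power: S = V·I* = 19.67 + j0.01944 VA.
Step 7 — Real power: P = Re(S) = 19.67 W.
Step 8 — Reactive power: Q = Im(S) = 0.01944 VAR.
Step 9 — Apparent power: |S| = 19.67 VA.
Step 10 — Power factor: PF = P/|S| = 1 (lagging).

(a) P = 19.67 W  (b) Q = 0.01944 VAR  (c) S = 19.67 VA  (d) PF = 1 (lagging)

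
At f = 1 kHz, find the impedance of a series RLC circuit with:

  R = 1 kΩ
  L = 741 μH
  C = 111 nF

Step 1 — Angular frequency: ω = 2π·f = 2π·1000 = 6283 rad/s.
Step 2 — Component impedances:
  R: Z = R = 1000 Ω
  L: Z = jωL = j·6283·0.000741 = 0 + j4.656 Ω
  C: Z = 1/(jωC) = -j/(ω·C) = 0 - j1434 Ω
Step 3 — Series combination: Z_total = R + L + C = 1000 - j1429 Ω = 1744∠-55.0° Ω.

Z = 1000 - j1429 Ω = 1744∠-55.0° Ω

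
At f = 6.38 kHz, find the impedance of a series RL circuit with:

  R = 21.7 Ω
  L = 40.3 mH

Step 1 — Angular frequency: ω = 2π·f = 2π·6380 = 4.009e+04 rad/s.
Step 2 — Component impedances:
  R: Z = R = 21.7 Ω
  L: Z = jωL = j·4.009e+04·0.0403 = 0 + j1615 Ω
Step 3 — Series combination: Z_total = R + L = 21.7 + j1615 Ω = 1616∠89.2° Ω.

Z = 21.7 + j1615 Ω = 1616∠89.2° Ω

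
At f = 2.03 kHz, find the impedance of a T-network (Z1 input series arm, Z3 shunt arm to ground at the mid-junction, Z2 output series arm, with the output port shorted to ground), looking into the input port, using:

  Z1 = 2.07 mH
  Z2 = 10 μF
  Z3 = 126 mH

Step 1 — Angular frequency: ω = 2π·f = 2π·2030 = 1.275e+04 rad/s.
Step 2 — Component impedances:
  Z1: Z = jωL = j·1.275e+04·0.00207 = 0 + j26.4 Ω
  Z2: Z = 1/(jωC) = -j/(ω·C) = 0 - j7.84 Ω
  Z3: Z = jωL = j·1.275e+04·0.126 = 0 + j1607 Ω
Step 3 — With the output port shorted to ground, the output series arm Z2 runs from the junction to ground; the shunt arm Z3 also runs from the junction to ground. They appear in parallel: Z3 || Z2 = 0 - j7.879 Ω.
Step 4 — Series with input arm Z1: Z_in = Z1 + (Z3 || Z2) = 0 + j18.52 Ω = 18.52∠90.0° Ω.

Z = 0 + j18.52 Ω = 18.52∠90.0° Ω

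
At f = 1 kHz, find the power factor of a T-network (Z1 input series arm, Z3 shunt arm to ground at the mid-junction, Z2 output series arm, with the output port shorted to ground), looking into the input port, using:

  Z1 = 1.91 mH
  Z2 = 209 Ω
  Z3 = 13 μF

Step 1 — Angular frequency: ω = 2π·f = 2π·1000 = 6283 rad/s.
Step 2 — Component impedances:
  Z1: Z = jωL = j·6283·0.00191 = 0 + j12 Ω
  Z2: Z = R = 209 Ω
  Z3: Z = 1/(jωC) = -j/(ω·C) = 0 - j12.24 Ω
Step 3 — With the output port shorted to ground, the output series arm Z2 runs from the junction to ground; the shunt arm Z3 also runs from the junction to ground. They appear in parallel: Z3 || Z2 = 0.7147 - j12.2 Ω.
Step 4 — Series with input arm Z1: Z_in = Z1 + (Z3 || Z2) = 0.7147 - j0.1999 Ω = 0.7421∠-15.6° Ω.
Step 5 — Power factor: PF = cos(φ) = Re(Z)/|Z| = 0.71469/0.74213 = 0.963.
Step 6 — Type: Im(Z) = -0.1999 ⇒ leading (phase φ = -15.6°).

PF = 0.963 (leading, φ = -15.6°)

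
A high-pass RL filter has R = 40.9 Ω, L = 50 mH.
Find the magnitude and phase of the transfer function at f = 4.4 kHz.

Step 1 — Angular frequency: ω = 2π·4400 = 2.765e+04 rad/s.
Step 2 — Transfer function: H(jω) = jωL/(R + jωL).
Step 3 — Numerator jωL = j·1382; denominator R + jωL = 40.9 + j1382.
Step 4 — H = 0.9991 + j0.02956.
Step 5 — Magnitude: |H| = 0.9996 (-0.0 dB); phase: φ = 1.7°.

|H| = 0.9996 (-0.0 dB), φ = 1.7°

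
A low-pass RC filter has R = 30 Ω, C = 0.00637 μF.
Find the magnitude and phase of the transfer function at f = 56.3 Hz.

Step 1 — Angular frequency: ω = 2π·56.3 = 353.7 rad/s.
Step 2 — Transfer function: H(jω) = 1/(1 + jωRC).
Step 3 — Denominator: 1 + jωRC = 1 + j·353.7·30·6.37e-09 = 1 + j6.76e-05.
Step 4 — H = 1 - j6.76e-05.
Step 5 — Magnitude: |H| = 1 (-0.0 dB); phase: φ = -0.0°.

|H| = 1 (-0.0 dB), φ = -0.0°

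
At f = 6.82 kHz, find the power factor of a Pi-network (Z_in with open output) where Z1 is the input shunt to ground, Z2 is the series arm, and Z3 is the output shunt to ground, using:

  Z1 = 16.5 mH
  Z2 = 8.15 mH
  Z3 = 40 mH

Step 1 — Angular frequency: ω = 2π·f = 2π·6820 = 4.285e+04 rad/s.
Step 2 — Component impedances:
  Z1: Z = jωL = j·4.285e+04·0.0165 = 0 + j707 Ω
  Z2: Z = jωL = j·4.285e+04·0.00815 = 0 + j349.2 Ω
  Z3: Z = jωL = j·4.285e+04·0.04 = 0 + j1714 Ω
Step 3 — With open output, the series arm Z2 and the output shunt Z3 appear in series to ground: Z2 + Z3 = 0 + j2063 Ω.
Step 4 — Parallel with input shunt Z1: Z_in = Z1 || (Z2 + Z3) = 0 + j526.6 Ω = 526.6∠90.0° Ω.
Step 5 — Power factor: PF = cos(φ) = Re(Z)/|Z| = -0/526.6 = -0.
Step 6 — Type: Im(Z) = 526.6 ⇒ lagging (phase φ = 90.0°).

PF = -0 (lagging, φ = 90.0°)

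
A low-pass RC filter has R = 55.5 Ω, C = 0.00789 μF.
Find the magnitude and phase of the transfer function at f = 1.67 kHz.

Step 1 — Angular frequency: ω = 2π·1670 = 1.049e+04 rad/s.
Step 2 — Transfer function: H(jω) = 1/(1 + jωRC).
Step 3 — Denominator: 1 + jωRC = 1 + j·1.049e+04·55.5·7.89e-09 = 1 + j0.004595.
Step 4 — H = 1 - j0.004595.
Step 5 — Magnitude: |H| = 1 (-0.0 dB); phase: φ = -0.3°.

|H| = 1 (-0.0 dB), φ = -0.3°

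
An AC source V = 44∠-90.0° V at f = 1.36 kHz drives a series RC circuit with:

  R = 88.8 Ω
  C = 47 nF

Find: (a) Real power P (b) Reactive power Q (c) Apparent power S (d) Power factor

Step 1 — Angular frequency: ω = 2π·f = 2π·1360 = 8545 rad/s.
Step 2 — Component impedances:
  R: Z = R = 88.8 Ω
  C: Z = 1/(jωC) = -j/(ω·C) = 0 - j2490 Ω
Step 3 — Series combination: Z_total = R + C = 88.8 - j2490 Ω = 2491∠-88.0° Ω.
Step 4 — Source phasor: V = 44∠-90.0° V = 0 - j44 V.
Step 5 — Current: I = V / Z = 0.01765 - j0.0006294 A = 0.01766∠-2.0° A.
Step 6 — Complex power: S = V·I* = 0.02769 - j0.7766 VA.
Step 7 — Real power: P = Re(S) = 0.02769 W.
Step 8 — Reactive power: Q = Im(S) = -0.7766 VAR.
Step 9 — Apparent power: |S| = 0.777 VA.
Step 10 — Power factor: PF = P/|S| = 0.03564 (leading).

(a) P = 0.02769 W  (b) Q = -0.7766 VAR  (c) S = 0.777 VA  (d) PF = 0.03564 (leading)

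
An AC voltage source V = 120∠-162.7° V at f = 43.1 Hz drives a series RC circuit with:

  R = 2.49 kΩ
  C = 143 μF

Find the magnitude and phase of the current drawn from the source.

Step 1 — Angular frequency: ω = 2π·f = 2π·43.1 = 270.8 rad/s.
Step 2 — Component impedances:
  R: Z = R = 2490 Ω
  C: Z = 1/(jωC) = -j/(ω·C) = 0 - j25.82 Ω
Step 3 — Series combination: Z_total = R + C = 2490 - j25.82 Ω = 2490∠-0.6° Ω.
Step 4 — Source phasor: V = 120∠-162.7° V = -114.6 - j35.68 V.
Step 5 — Ohm's law: I = V / Z_total = (-114.6 - j35.68) / (2490 - j25.82) = -0.04586 - j0.01481 A.
Step 6 — Convert to polar: |I| = 0.04819 A, ∠I = -162.1°.

I = 0.04819∠-162.1° A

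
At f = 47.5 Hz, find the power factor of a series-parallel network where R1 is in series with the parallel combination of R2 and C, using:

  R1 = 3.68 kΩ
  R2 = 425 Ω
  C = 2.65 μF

Step 1 — Angular frequency: ω = 2π·f = 2π·47.5 = 298.5 rad/s.
Step 2 — Component impedances:
  R1: Z = R = 3680 Ω
  R2: Z = R = 425 Ω
  C: Z = 1/(jωC) = -j/(ω·C) = 0 - j1264 Ω
Step 3 — Parallel branch: R2 || C = 1/(1/R2 + 1/C) = 381.9 - j128.4 Ω.
Step 4 — Series with R1: Z_total = R1 + (R2 || C) = 4062 - j128.4 Ω = 4064∠-1.8° Ω.
Step 5 — Power factor: PF = cos(φ) = Re(Z)/|Z| = 4062/4064 = 0.9995.
Step 6 — Type: Im(Z) = -128.4 ⇒ leading (phase φ = -1.8°).

PF = 0.9995 (leading, φ = -1.8°)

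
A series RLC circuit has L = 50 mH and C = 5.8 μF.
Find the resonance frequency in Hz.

Step 1 — Resonance condition Im(Z)=0 gives ω₀ = 1/√(LC).
Step 2 — ω₀ = 1/√(0.05·5.8e-06) = 1857 rad/s.
Step 3 — f₀ = ω₀/(2π) = 295.5 Hz.

f₀ = 295.5 Hz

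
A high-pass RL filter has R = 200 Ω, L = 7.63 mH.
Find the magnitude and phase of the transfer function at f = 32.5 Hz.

Step 1 — Angular frequency: ω = 2π·32.5 = 204.2 rad/s.
Step 2 — Transfer function: H(jω) = jωL/(R + jωL).
Step 3 — Numerator jωL = j·1.558; denominator R + jωL = 200 + j1.558.
Step 4 — H = 6.069e-05 + j0.00779.
Step 5 — Magnitude: |H| = 0.00779 (-42.2 dB); phase: φ = 89.6°.

|H| = 0.00779 (-42.2 dB), φ = 89.6°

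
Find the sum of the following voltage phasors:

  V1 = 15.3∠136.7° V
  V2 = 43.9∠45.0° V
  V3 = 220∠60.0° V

Step 1 — Convert each phasor to rectangular form:
  V1 = 15.3·(cos(136.7°) + j·sin(136.7°)) = -11.13 + j10.49 V
  V2 = 43.9·(cos(45.0°) + j·sin(45.0°)) = 31.04 + j31.04 V
  V3 = 220·(cos(60.0°) + j·sin(60.0°)) = 110 + j190.5 V
Step 2 — Sum components: V_total = 129.9 + j232.1 V.
Step 3 — Convert to polar: |V_total| = 265.9 V, ∠V_total = 60.8°.

V_total = 265.9∠60.8° V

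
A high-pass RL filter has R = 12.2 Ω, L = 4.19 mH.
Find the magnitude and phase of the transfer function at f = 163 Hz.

Step 1 — Angular frequency: ω = 2π·163 = 1024 rad/s.
Step 2 — Transfer function: H(jω) = jωL/(R + jωL).
Step 3 — Numerator jωL = j·4.291; denominator R + jωL = 12.2 + j4.291.
Step 4 — H = 0.1101 + j0.313.
Step 5 — Magnitude: |H| = 0.3318 (-9.6 dB); phase: φ = 70.6°.

|H| = 0.3318 (-9.6 dB), φ = 70.6°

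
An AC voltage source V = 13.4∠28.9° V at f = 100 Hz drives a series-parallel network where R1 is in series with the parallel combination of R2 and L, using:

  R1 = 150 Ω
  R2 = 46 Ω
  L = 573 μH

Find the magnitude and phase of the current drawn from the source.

Step 1 — Angular frequency: ω = 2π·f = 2π·100 = 628.3 rad/s.
Step 2 — Component impedances:
  R1: Z = R = 150 Ω
  R2: Z = R = 46 Ω
  L: Z = jωL = j·628.3·0.000573 = 0 + j0.36 Ω
Step 3 — Parallel branch: R2 || L = 1/(1/R2 + 1/L) = 0.002818 + j0.36 Ω.
Step 4 — Series with R1: Z_total = R1 + (R2 || L) = 150 + j0.36 Ω = 150∠0.1° Ω.
Step 5 — Source phasor: V = 13.4∠28.9° V = 11.73 + j6.476 V.
Step 6 — Ohm's law: I = V / Z_total = (11.73 + j6.476) / (150 + j0.36) = 0.07831 + j0.04298 A.
Step 7 — Convert to polar: |I| = 0.08933 A, ∠I = 28.8°.

I = 0.08933∠28.8° A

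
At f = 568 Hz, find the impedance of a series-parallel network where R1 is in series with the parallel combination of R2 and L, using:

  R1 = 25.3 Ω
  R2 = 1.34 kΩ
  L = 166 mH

Step 1 — Angular frequency: ω = 2π·f = 2π·568 = 3569 rad/s.
Step 2 — Component impedances:
  R1: Z = R = 25.3 Ω
  R2: Z = R = 1340 Ω
  L: Z = jωL = j·3569·0.166 = 0 + j592.4 Ω
Step 3 — Parallel branch: R2 || L = 1/(1/R2 + 1/L) = 219.1 + j495.6 Ω.
Step 4 — Series with R1: Z_total = R1 + (R2 || L) = 244.4 + j495.6 Ω = 552.6∠63.7° Ω.

Z = 244.4 + j495.6 Ω = 552.6∠63.7° Ω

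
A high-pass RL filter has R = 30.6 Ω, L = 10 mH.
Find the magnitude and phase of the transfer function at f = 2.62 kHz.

Step 1 — Angular frequency: ω = 2π·2620 = 1.646e+04 rad/s.
Step 2 — Transfer function: H(jω) = jωL/(R + jωL).
Step 3 — Numerator jωL = j·164.6; denominator R + jωL = 30.6 + j164.6.
Step 4 — H = 0.9666 + j0.1797.
Step 5 — Magnitude: |H| = 0.9832 (-0.1 dB); phase: φ = 10.5°.

|H| = 0.9832 (-0.1 dB), φ = 10.5°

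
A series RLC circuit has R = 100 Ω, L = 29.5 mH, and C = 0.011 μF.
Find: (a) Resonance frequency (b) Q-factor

Step 1 — Resonance condition Im(Z)=0 gives ω₀ = 1/√(LC).
Step 2 — ω₀ = 1/√(0.0295·1.1e-08) = 5.551e+04 rad/s.
Step 3 — f₀ = ω₀/(2π) = 8835 Hz.
Step 4 — Series Q: Q = ω₀L/R = 5.551e+04·0.0295/100 = 16.38.

(a) f₀ = 8835 Hz  (b) Q = 16.38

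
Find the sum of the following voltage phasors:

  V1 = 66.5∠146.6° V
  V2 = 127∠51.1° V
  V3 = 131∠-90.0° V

Step 1 — Convert each phasor to rectangular form:
  V1 = 66.5·(cos(146.6°) + j·sin(146.6°)) = -55.52 + j36.61 V
  V2 = 127·(cos(51.1°) + j·sin(51.1°)) = 79.75 + j98.84 V
  V3 = 131·(cos(-90.0°) + j·sin(-90.0°)) = 0 - j131 V
Step 2 — Sum components: V_total = 24.23 + j4.444 V.
Step 3 — Convert to polar: |V_total| = 24.64 V, ∠V_total = 10.4°.

V_total = 24.64∠10.4° V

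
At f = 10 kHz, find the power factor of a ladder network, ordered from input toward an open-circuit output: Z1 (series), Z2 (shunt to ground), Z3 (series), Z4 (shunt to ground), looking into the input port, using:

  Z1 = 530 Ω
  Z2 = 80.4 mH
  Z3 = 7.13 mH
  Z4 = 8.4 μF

Step 1 — Angular frequency: ω = 2π·f = 2π·1e+04 = 6.283e+04 rad/s.
Step 2 — Component impedances:
  Z1: Z = R = 530 Ω
  Z2: Z = jωL = j·6.283e+04·0.0804 = 0 + j5052 Ω
  Z3: Z = jωL = j·6.283e+04·0.00713 = 0 + j448 Ω
  Z4: Z = 1/(jωC) = -j/(ω·C) = 0 - j1.895 Ω
Step 3 — Ladder network (open output): work backward from the far end, alternating series and parallel combinations. Z_in = 530 + j409.9 Ω = 670∠37.7° Ω.
Step 4 — Power factor: PF = cos(φ) = Re(Z)/|Z| = 530/670 = 0.791.
Step 5 — Type: Im(Z) = 409.9 ⇒ lagging (phase φ = 37.7°).

PF = 0.791 (lagging, φ = 37.7°)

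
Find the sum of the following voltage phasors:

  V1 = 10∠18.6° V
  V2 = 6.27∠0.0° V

Step 1 — Convert each phasor to rectangular form:
  V1 = 10·(cos(18.6°) + j·sin(18.6°)) = 9.478 + j3.19 V
  V2 = 6.27·(cos(0.0°) + j·sin(0.0°)) = 6.27 V
Step 2 — Sum components: V_total = 15.75 + j3.19 V.
Step 3 — Convert to polar: |V_total| = 16.07 V, ∠V_total = 11.4°.

V_total = 16.07∠11.4° V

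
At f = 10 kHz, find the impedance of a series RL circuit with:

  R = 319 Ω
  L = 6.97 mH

Step 1 — Angular frequency: ω = 2π·f = 2π·1e+04 = 6.283e+04 rad/s.
Step 2 — Component impedances:
  R: Z = R = 319 Ω
  L: Z = jωL = j·6.283e+04·0.00697 = 0 + j437.9 Ω
Step 3 — Series combination: Z_total = R + L = 319 + j437.9 Ω = 541.8∠53.9° Ω.

Z = 319 + j437.9 Ω = 541.8∠53.9° Ω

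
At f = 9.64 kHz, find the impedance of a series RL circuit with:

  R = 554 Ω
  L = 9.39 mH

Step 1 — Angular frequency: ω = 2π·f = 2π·9640 = 6.057e+04 rad/s.
Step 2 — Component impedances:
  R: Z = R = 554 Ω
  L: Z = jωL = j·6.057e+04·0.00939 = 0 + j568.8 Ω
Step 3 — Series combination: Z_total = R + L = 554 + j568.8 Ω = 794∠45.8° Ω.

Z = 554 + j568.8 Ω = 794∠45.8° Ω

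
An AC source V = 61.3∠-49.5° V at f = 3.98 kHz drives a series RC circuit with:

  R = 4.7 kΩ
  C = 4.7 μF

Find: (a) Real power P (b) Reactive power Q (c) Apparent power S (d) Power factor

Step 1 — Angular frequency: ω = 2π·f = 2π·3980 = 2.501e+04 rad/s.
Step 2 — Component impedances:
  R: Z = R = 4700 Ω
  C: Z = 1/(jωC) = -j/(ω·C) = 0 - j8.508 Ω
Step 3 — Series combination: Z_total = R + C = 4700 - j8.508 Ω = 4700∠-0.1° Ω.
Step 4 — Source phasor: V = 61.3∠-49.5° V = 39.81 - j46.61 V.
Step 5 — Current: I = V / Z = 0.008488 - j0.009902 A = 0.01304∠-49.4° A.
Step 6 — Complex power: S = V·I* = 0.7995 - j0.001447 VA.
Step 7 — Real power: P = Re(S) = 0.7995 W.
Step 8 — Reactive power: Q = Im(S) = -0.001447 VAR.
Step 9 — Apparent power: |S| = 0.7995 VA.
Step 10 — Power factor: PF = P/|S| = 1 (leading).

(a) P = 0.7995 W  (b) Q = -0.001447 VAR  (c) S = 0.7995 VA  (d) PF = 1 (leading)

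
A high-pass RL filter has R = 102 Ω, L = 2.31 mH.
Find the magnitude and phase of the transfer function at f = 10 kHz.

Step 1 — Angular frequency: ω = 2π·1e+04 = 6.283e+04 rad/s.
Step 2 — Transfer function: H(jω) = jωL/(R + jωL).
Step 3 — Numerator jωL = j·145.1; denominator R + jωL = 102 + j145.1.
Step 4 — H = 0.6694 + j0.4704.
Step 5 — Magnitude: |H| = 0.8182 (-1.7 dB); phase: φ = 35.1°.

|H| = 0.8182 (-1.7 dB), φ = 35.1°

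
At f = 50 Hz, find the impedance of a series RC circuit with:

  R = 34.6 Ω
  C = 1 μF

Step 1 — Angular frequency: ω = 2π·f = 2π·50 = 314.2 rad/s.
Step 2 — Component impedances:
  R: Z = R = 34.6 Ω
  C: Z = 1/(jωC) = -j/(ω·C) = 0 - j3183 Ω
Step 3 — Series combination: Z_total = R + C = 34.6 - j3183 Ω = 3183∠-89.4° Ω.

Z = 34.6 - j3183 Ω = 3183∠-89.4° Ω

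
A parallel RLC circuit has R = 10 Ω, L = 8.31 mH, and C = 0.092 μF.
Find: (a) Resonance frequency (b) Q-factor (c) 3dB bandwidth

Step 1 — Resonance: ω₀ = 1/√(LC) = 1/√(0.00831·9.2e-08) = 3.617e+04 rad/s.
Step 2 — f₀ = ω₀/(2π) = 5756 Hz.
Step 3 — Parallel Q: Q = R/(ω₀L) = 10/(3.617e+04·0.00831) = 0.03327.
Step 4 — Bandwidth: Δω = ω₀/Q = 1.087e+06 rad/s; BW = Δω/(2π) = 1.73e+05 Hz.

(a) f₀ = 5756 Hz  (b) Q = 0.03327  (c) BW = 1.73e+05 Hz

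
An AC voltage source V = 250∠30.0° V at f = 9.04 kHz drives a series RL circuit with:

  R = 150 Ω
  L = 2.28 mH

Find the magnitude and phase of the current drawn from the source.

Step 1 — Angular frequency: ω = 2π·f = 2π·9040 = 5.68e+04 rad/s.
Step 2 — Component impedances:
  R: Z = R = 150 Ω
  L: Z = jωL = j·5.68e+04·0.00228 = 0 + j129.5 Ω
Step 3 — Series combination: Z_total = R + L = 150 + j129.5 Ω = 198.2∠40.8° Ω.
Step 4 — Source phasor: V = 250∠30.0° V = 216.5 + j125 V.
Step 5 — Ohm's law: I = V / Z_total = (216.5 + j125) / (150 + j129.5) = 1.239 - j0.2365 A.
Step 6 — Convert to polar: |I| = 1.262 A, ∠I = -10.8°.

I = 1.262∠-10.8° A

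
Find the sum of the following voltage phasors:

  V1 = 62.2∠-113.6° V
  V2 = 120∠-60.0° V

Step 1 — Convert each phasor to rectangular form:
  V1 = 62.2·(cos(-113.6°) + j·sin(-113.6°)) = -24.9 - j57 V
  V2 = 120·(cos(-60.0°) + j·sin(-60.0°)) = 60 - j103.9 V
Step 2 — Sum components: V_total = 35.1 - j160.9 V.
Step 3 — Convert to polar: |V_total| = 164.7 V, ∠V_total = -77.7°.

V_total = 164.7∠-77.7° V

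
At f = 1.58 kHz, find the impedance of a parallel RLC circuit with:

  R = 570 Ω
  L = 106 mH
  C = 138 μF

Step 1 — Angular frequency: ω = 2π·f = 2π·1580 = 9927 rad/s.
Step 2 — Component impedances:
  R: Z = R = 570 Ω
  L: Z = jωL = j·9927·0.106 = 0 + j1052 Ω
  C: Z = 1/(jωC) = -j/(ω·C) = 0 - j0.7299 Ω
Step 3 — Parallel combination: 1/Z_total = 1/R + 1/L + 1/C; Z_total = 0.000936 - j0.7304 Ω = 0.7304∠-89.9° Ω.

Z = 0.000936 - j0.7304 Ω = 0.7304∠-89.9° Ω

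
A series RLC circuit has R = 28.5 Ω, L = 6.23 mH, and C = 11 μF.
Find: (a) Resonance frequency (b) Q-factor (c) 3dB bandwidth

Step 1 — Resonance: ω₀ = 1/√(LC) = 1/√(0.00623·1.1e-05) = 3820 rad/s.
Step 2 — f₀ = ω₀/(2π) = 608 Hz.
Step 3 — Series Q: Q = ω₀L/R = 3820·0.00623/28.5 = 0.835.
Step 4 — Bandwidth: Δω = ω₀/Q = 4575 rad/s; BW = Δω/(2π) = 728.1 Hz.

(a) f₀ = 608 Hz  (b) Q = 0.835  (c) BW = 728.1 Hz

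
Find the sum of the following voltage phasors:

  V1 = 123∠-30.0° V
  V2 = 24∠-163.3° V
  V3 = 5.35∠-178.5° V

Step 1 — Convert each phasor to rectangular form:
  V1 = 123·(cos(-30.0°) + j·sin(-30.0°)) = 106.5 - j61.5 V
  V2 = 24·(cos(-163.3°) + j·sin(-163.3°)) = -22.99 - j6.897 V
  V3 = 5.35·(cos(-178.5°) + j·sin(-178.5°)) = -5.348 - j0.14 V
Step 2 — Sum components: V_total = 78.19 - j68.54 V.
Step 3 — Convert to polar: |V_total| = 104 V, ∠V_total = -41.2°.

V_total = 104∠-41.2° V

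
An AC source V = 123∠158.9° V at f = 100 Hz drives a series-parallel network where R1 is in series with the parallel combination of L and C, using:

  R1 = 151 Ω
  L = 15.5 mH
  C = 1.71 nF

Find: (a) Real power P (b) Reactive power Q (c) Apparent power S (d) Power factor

Step 1 — Angular frequency: ω = 2π·f = 2π·100 = 628.3 rad/s.
Step 2 — Component impedances:
  R1: Z = R = 151 Ω
  L: Z = jωL = j·628.3·0.0155 = 0 + j9.739 Ω
  C: Z = 1/(jωC) = -j/(ω·C) = 0 - j9.307e+05 Ω
Step 3 — Parallel branch: L || C = 1/(1/L + 1/C) = 0 + j9.739 Ω.
Step 4 — Series with R1: Z_total = R1 + (L || C) = 151 + j9.739 Ω = 151.3∠3.7° Ω.
Step 5 — Source phasor: V = 123∠158.9° V = -114.8 + j44.28 V.
Step 6 — Current: I = V / Z = -0.738 + j0.3408 A = 0.8129∠155.2° A.
Step 7 — Complex power: S = V·I* = 99.78 + j6.435 VA.
Step 8 — Real power: P = Re(S) = 99.78 W.
Step 9 — Reactive power: Q = Im(S) = 6.435 VAR.
Step 10 — Apparent power: |S| = 99.98 VA.
Step 11 — Power factor: PF = P/|S| = 0.9979 (lagging).

(a) P = 99.78 W  (b) Q = 6.435 VAR  (c) S = 99.98 VA  (d) PF = 0.9979 (lagging)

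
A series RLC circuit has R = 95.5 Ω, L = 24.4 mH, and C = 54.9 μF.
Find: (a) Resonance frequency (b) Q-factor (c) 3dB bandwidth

Step 1 — Resonance condition Im(Z)=0 gives ω₀ = 1/√(LC).
Step 2 — ω₀ = 1/√(0.0244·5.49e-05) = 864 rad/s.
Step 3 — f₀ = ω₀/(2π) = 137.5 Hz.
Step 4 — Series Q: Q = ω₀L/R = 864·0.0244/95.5 = 0.2208.
Step 5 — 3dB bandwidth: Δω = ω₀/Q = 3914 rad/s; BW = Δω/(2π) = 622.9 Hz.

(a) f₀ = 137.5 Hz  (b) Q = 0.2208  (c) BW = 622.9 Hz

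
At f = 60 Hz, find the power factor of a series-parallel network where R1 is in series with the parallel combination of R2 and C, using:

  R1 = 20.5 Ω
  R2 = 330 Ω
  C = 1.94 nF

Step 1 — Angular frequency: ω = 2π·f = 2π·60 = 377 rad/s.
Step 2 — Component impedances:
  R1: Z = R = 20.5 Ω
  R2: Z = R = 330 Ω
  C: Z = 1/(jωC) = -j/(ω·C) = 0 - j1.367e+06 Ω
Step 3 — Parallel branch: R2 || C = 1/(1/R2 + 1/C) = 330 - j0.07965 Ω.
Step 4 — Series with R1: Z_total = R1 + (R2 || C) = 350.5 - j0.07965 Ω = 350.5∠-0.0° Ω.
Step 5 — Power factor: PF = cos(φ) = Re(Z)/|Z| = 350.5/350.5 = 1.
Step 6 — Type: Im(Z) = -0.07965 ⇒ leading (phase φ = -0.0°).

PF = 1 (leading, φ = -0.0°)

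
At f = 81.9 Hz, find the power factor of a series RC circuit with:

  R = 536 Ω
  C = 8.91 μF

Step 1 — Angular frequency: ω = 2π·f = 2π·81.9 = 514.6 rad/s.
Step 2 — Component impedances:
  R: Z = R = 536 Ω
  C: Z = 1/(jωC) = -j/(ω·C) = 0 - j218.1 Ω
Step 3 — Series combination: Z_total = R + C = 536 - j218.1 Ω = 578.7∠-22.1° Ω.
Step 4 — Power factor: PF = cos(φ) = Re(Z)/|Z| = 536/578.67 = 0.9263.
Step 5 — Type: Im(Z) = -218.1 ⇒ leading (phase φ = -22.1°).

PF = 0.9263 (leading, φ = -22.1°)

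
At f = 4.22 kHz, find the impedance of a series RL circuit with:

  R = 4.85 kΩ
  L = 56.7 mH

Step 1 — Angular frequency: ω = 2π·f = 2π·4220 = 2.652e+04 rad/s.
Step 2 — Component impedances:
  R: Z = R = 4850 Ω
  L: Z = jωL = j·2.652e+04·0.0567 = 0 + j1503 Ω
Step 3 — Series combination: Z_total = R + L = 4850 + j1503 Ω = 5078∠17.2° Ω.

Z = 4850 + j1503 Ω = 5078∠17.2° Ω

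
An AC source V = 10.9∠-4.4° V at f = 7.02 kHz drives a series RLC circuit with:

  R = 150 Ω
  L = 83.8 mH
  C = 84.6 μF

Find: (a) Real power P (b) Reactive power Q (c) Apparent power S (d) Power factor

Step 1 — Angular frequency: ω = 2π·f = 2π·7020 = 4.411e+04 rad/s.
Step 2 — Component impedances:
  R: Z = R = 150 Ω
  L: Z = jωL = j·4.411e+04·0.0838 = 0 + j3696 Ω
  C: Z = 1/(jωC) = -j/(ω·C) = 0 - j0.268 Ω
Step 3 — Series combination: Z_total = R + L + C = 150 + j3696 Ω = 3699∠87.7° Ω.
Step 4 — Source phasor: V = 10.9∠-4.4° V = 10.87 - j0.8362 V.
Step 5 — Current: I = V / Z = -0.0001067 - j0.002945 A = 0.002947∠-92.1° A.
Step 6 — Complex power: S = V·I* = 0.001302 + j0.03209 VA.
Step 7 — Real power: P = Re(S) = 0.001302 W.
Step 8 — Reactive power: Q = Im(S) = 0.03209 VAR.
Step 9 — Apparent power: |S| = 0.03212 VA.
Step 10 — Power factor: PF = P/|S| = 0.04055 (lagging).

(a) P = 0.001302 W  (b) Q = 0.03209 VAR  (c) S = 0.03212 VA  (d) PF = 0.04055 (lagging)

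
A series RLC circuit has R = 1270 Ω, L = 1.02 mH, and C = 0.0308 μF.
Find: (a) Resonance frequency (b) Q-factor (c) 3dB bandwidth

Step 1 — Resonance: ω₀ = 1/√(LC) = 1/√(0.00102·3.08e-08) = 1.784e+05 rad/s.
Step 2 — f₀ = ω₀/(2π) = 2.84e+04 Hz.
Step 3 — Series Q: Q = ω₀L/R = 1.784e+05·0.00102/1270 = 0.1433.
Step 4 — Bandwidth: Δω = ω₀/Q = 1.245e+06 rad/s; BW = Δω/(2π) = 1.982e+05 Hz.

(a) f₀ = 2.84e+04 Hz  (b) Q = 0.1433  (c) BW = 1.982e+05 Hz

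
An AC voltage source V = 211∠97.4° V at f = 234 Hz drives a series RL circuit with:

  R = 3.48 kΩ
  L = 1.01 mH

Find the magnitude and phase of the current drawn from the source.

Step 1 — Angular frequency: ω = 2π·f = 2π·234 = 1470 rad/s.
Step 2 — Component impedances:
  R: Z = R = 3480 Ω
  L: Z = jωL = j·1470·0.00101 = 0 + j1.485 Ω
Step 3 — Series combination: Z_total = R + L = 3480 + j1.485 Ω = 3480∠0.0° Ω.
Step 4 — Source phasor: V = 211∠97.4° V = -27.18 + j209.2 V.
Step 5 — Ohm's law: I = V / Z_total = (-27.18 + j209.2) / (3480 + j1.485) = -0.007783 + j0.06013 A.
Step 6 — Convert to polar: |I| = 0.06063 A, ∠I = 97.4°.

I = 0.06063∠97.4° A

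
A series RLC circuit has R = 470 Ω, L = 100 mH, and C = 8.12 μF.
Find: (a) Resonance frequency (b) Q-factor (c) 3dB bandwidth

Step 1 — Resonance: ω₀ = 1/√(LC) = 1/√(0.1·8.12e-06) = 1110 rad/s.
Step 2 — f₀ = ω₀/(2π) = 176.6 Hz.
Step 3 — Series Q: Q = ω₀L/R = 1110·0.1/470 = 0.2361.
Step 4 — Bandwidth: Δω = ω₀/Q = 4700 rad/s; BW = Δω/(2π) = 748 Hz.

(a) f₀ = 176.6 Hz  (b) Q = 0.2361  (c) BW = 748 Hz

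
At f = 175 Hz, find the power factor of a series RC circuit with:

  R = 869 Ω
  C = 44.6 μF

Step 1 — Angular frequency: ω = 2π·f = 2π·175 = 1100 rad/s.
Step 2 — Component impedances:
  R: Z = R = 869 Ω
  C: Z = 1/(jωC) = -j/(ω·C) = 0 - j20.39 Ω
Step 3 — Series combination: Z_total = R + C = 869 - j20.39 Ω = 869.2∠-1.3° Ω.
Step 4 — Power factor: PF = cos(φ) = Re(Z)/|Z| = 869/869.24 = 0.9997.
Step 5 — Type: Im(Z) = -20.39 ⇒ leading (phase φ = -1.3°).

PF = 0.9997 (leading, φ = -1.3°)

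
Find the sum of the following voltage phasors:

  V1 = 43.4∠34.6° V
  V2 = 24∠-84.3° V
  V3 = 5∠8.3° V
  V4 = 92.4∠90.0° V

Step 1 — Convert each phasor to rectangular form:
  V1 = 43.4·(cos(34.6°) + j·sin(34.6°)) = 35.72 + j24.64 V
  V2 = 24·(cos(-84.3°) + j·sin(-84.3°)) = 2.384 - j23.88 V
  V3 = 5·(cos(8.3°) + j·sin(8.3°)) = 4.948 + j0.7218 V
  V4 = 92.4·(cos(90.0°) + j·sin(90.0°)) = 0 + j92.4 V
Step 2 — Sum components: V_total = 43.06 + j93.88 V.
Step 3 — Convert to polar: |V_total| = 103.3 V, ∠V_total = 65.4°.

V_total = 103.3∠65.4° V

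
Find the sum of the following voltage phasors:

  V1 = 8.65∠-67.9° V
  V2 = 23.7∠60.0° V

Step 1 — Convert each phasor to rectangular form:
  V1 = 8.65·(cos(-67.9°) + j·sin(-67.9°)) = 3.254 - j8.014 V
  V2 = 23.7·(cos(60.0°) + j·sin(60.0°)) = 11.85 + j20.52 V
Step 2 — Sum components: V_total = 15.1 + j12.51 V.
Step 3 — Convert to polar: |V_total| = 19.61 V, ∠V_total = 39.6°.

V_total = 19.61∠39.6° V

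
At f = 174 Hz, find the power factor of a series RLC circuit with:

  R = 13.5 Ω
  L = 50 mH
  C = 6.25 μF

Step 1 — Angular frequency: ω = 2π·f = 2π·174 = 1093 rad/s.
Step 2 — Component impedances:
  R: Z = R = 13.5 Ω
  L: Z = jωL = j·1093·0.05 = 0 + j54.66 Ω
  C: Z = 1/(jωC) = -j/(ω·C) = 0 - j146.3 Ω
Step 3 — Series combination: Z_total = R + L + C = 13.5 - j91.69 Ω = 92.67∠-81.6° Ω.
Step 4 — Power factor: PF = cos(φ) = Re(Z)/|Z| = 13.5/92.67 = 0.1457.
Step 5 — Type: Im(Z) = -91.69 ⇒ leading (phase φ = -81.6°).

PF = 0.1457 (leading, φ = -81.6°)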